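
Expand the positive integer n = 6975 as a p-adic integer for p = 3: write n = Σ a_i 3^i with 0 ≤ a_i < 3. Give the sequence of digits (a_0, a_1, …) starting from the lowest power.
(a_0, a_1, …) = (0, 0, 1, 0, 2, 1, 0, 0, 1)

Repeated division by 3 gives the digits low-to-high: 6975 = 1·3^2 + 2·3^4 + 1·3^5 + 1·3^8. Digit sequence: (0, 0, 1, 0, 2, 1, 0, 0, 1).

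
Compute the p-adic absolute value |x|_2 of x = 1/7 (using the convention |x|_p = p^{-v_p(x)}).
|1/7|_2 = 1

Step 1 — compute v_2(x) by factoring powers of 2 out of the numerator and denominator: v_2(1/7) = 0. Step 2 — apply |x|_p = p^{-v_p(x)} = 2^{0} = 1.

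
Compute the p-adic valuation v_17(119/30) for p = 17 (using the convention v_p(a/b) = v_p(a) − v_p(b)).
v_17(119/30) = 1

Factor powers of 17 from the numerator and denominator of the reduced fraction: 119 = 17^1 · 7 and 30 = 17^0 · 30. Apply v_p(a/b) = v_p(a) − v_p(b): v_17(119/30) = 1 − 0 = 1.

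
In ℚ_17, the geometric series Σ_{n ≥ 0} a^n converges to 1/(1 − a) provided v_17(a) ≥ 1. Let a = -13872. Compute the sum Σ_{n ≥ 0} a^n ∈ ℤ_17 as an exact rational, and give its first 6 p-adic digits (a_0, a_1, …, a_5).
Σ a^n = 1/(1 − a) = 1/13873;  first 6 digits = (1, 0, 3, 14, 8, 16)

v_17(a) = 2 ≥ 1, so the series converges in ℤ_17 to 1/(1 − a) = 1/(1 − (-13872)) = 1/13873. Expand this rational in ℤ_17: compute digits iteratively via d_i = x_i mod 17, x_{i+1} = (x_i − d_i)/17. The first 6 digits are (1, 0, 3, 14, 8, 16).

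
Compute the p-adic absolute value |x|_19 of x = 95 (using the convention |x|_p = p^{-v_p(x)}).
|95|_19 = 1/19

Step 1 — compute v_19(x) by factoring powers of 19 out of the numerator and denominator: v_19(95) = 1. Step 2 — apply |x|_p = p^{-v_p(x)} = 19^{-1} = 1/19.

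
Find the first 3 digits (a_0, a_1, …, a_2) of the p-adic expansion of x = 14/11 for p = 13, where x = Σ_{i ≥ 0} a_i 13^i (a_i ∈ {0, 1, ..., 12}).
(a_0, …, a_2) = (6, 2, 1)

v_13(14/11) = 0 (numerator and denominator both coprime to 13), so x ∈ ℤ_13^×. Compute digits iteratively via a_i = x_i mod 13, x_{i+1} = (x_i − a_i)/13, with x_0 = x:
  x_0 = 14/11;  a_0 = 6;  x_1 = (x_0 − 6)/13 = -4/11
  x_1 = -4/11;  a_1 = 2;  x_2 = (x_1 − 2)/13 = -2/11
  x_2 = -2/11;  a_2 = 1;  x_3 = (x_2 − 1)/13 = -1/11
Digits: (6, 2, 1).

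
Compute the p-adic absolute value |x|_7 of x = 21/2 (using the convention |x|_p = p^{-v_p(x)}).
|21/2|_7 = 1/7

Step 1 — compute v_7(x) by factoring powers of 7 out of the numerator and denominator: v_7(21/2) = 1. Step 2 — apply |x|_p = p^{-v_p(x)} = 7^{-1} = 1/7.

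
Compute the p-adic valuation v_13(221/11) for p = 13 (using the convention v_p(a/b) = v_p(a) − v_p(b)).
v_13(221/11) = 1

Factor powers of 13 from the numerator and denominator of the reduced fraction: 221 = 13^1 · 17 and 11 = 13^0 · 11. Apply v_p(a/b) = v_p(a) − v_p(b): v_13(221/11) = 1 − 0 = 1.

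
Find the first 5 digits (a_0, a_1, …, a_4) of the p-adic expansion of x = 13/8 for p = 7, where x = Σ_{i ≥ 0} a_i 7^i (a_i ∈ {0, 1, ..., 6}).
(a_0, …, a_4) = (6, 2, 4, 2, 4)

v_7(13/8) = 0 (numerator and denominator both coprime to 7), so x ∈ ℤ_7^×. Compute digits iteratively via a_i = x_i mod 7, x_{i+1} = (x_i − a_i)/7, with x_0 = x:
  x_0 = 13/8;  a_0 = 6;  x_1 = (x_0 − 6)/7 = -5/8
  x_1 = -5/8;  a_1 = 2;  x_2 = (x_1 − 2)/7 = -3/8
  x_2 = -3/8;  a_2 = 4;  x_3 = (x_2 − 4)/7 = -5/8
  x_3 = -5/8;  a_3 = 2;  x_4 = (x_3 − 2)/7 = -3/8
  x_4 = -3/8;  a_4 = 4;  x_5 = (x_4 − 4)/7 = -5/8
Digits: (6, 2, 4, 2, 4).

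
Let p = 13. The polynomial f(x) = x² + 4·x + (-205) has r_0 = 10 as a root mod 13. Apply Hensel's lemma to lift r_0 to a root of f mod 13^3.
r_2 = 907 (mod 2197)

Hensel: r_{i+1} = r_i − f(r_i)·(f′(r_i))^{-1} mod 13^{i+2}, f′(x) = 2x + 4. Iterate:
  r_0 = 10 (mod 13)
  r_1 = 62 (mod 169)
  r_2 = 907 (mod 2197)
Final: r = 907 satisfies f(r) ≡ 0 mod 13^3.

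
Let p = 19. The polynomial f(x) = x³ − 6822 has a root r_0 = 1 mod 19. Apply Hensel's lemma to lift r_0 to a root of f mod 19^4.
r_3 = 48603 (mod 130321)

Hensel: r_{i+1} = r_i − f(r_i)/f′(r_i) mod 19^{i+2}, where f′(x) = 3x². Iterate:
  r_0 = 1 (mod 19)
  r_1 = 229 (mod 361)
  r_2 = 590 (mod 6859)
  r_3 = 48603 (mod 130321)
Final: r = 48603 with f(r) ≡ 0 mod 19^4.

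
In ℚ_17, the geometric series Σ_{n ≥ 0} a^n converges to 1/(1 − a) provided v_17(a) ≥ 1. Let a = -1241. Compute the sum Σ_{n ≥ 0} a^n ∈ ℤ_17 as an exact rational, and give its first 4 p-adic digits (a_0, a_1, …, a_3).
Σ a^n = 1/(1 − a) = 1/1242;  first 4 digits = (1, 12, 3, 1)

v_17(a) = 1 ≥ 1, so the series converges in ℤ_17 to 1/(1 − a) = 1/(1 − (-1241)) = 1/1242. Expand this rational in ℤ_17: compute digits iteratively via d_i = x_i mod 17, x_{i+1} = (x_i − d_i)/17. The first 4 digits are (1, 12, 3, 1).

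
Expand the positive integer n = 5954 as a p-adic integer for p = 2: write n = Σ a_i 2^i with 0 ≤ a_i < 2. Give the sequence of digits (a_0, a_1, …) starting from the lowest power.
(a_0, a_1, …) = (0, 1, 0, 0, 0, 0, 1, 0, 1, 1, 1, 0, 1)

Repeated division by 2 gives the digits low-to-high: 5954 = 1·2^1 + 1·2^6 + 1·2^8 + 1·2^9 + 1·2^10 + 1·2^12. Digit sequence: (0, 1, 0, 0, 0, 0, 1, 0, 1, 1, 1, 0, 1).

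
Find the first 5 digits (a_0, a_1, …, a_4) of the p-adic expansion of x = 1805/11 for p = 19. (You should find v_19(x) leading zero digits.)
(a_0, …, a_4) = (0, 0, 16, 13, 1)

v_19(1805/11) = 2, so a_0 = ... = a_1 = 0. Factor out: x = 19^2 · u with u = 5/11 a unit in ℤ_19. Expand u iteratively via a_{v+i} = u_i mod 19, u_{i+1} = (u_i − a_{v+i})/19:
  u_0 = 5/11;  a_2 = 16;  u_1 = (u_0 − 16)/19 = -9/11
  u_1 = -9/11;  a_3 = 13;  u_2 = (u_1 − 13)/19 = -8/11
  u_2 = -8/11;  a_4 = 1;  u_3 = (u_2 − 1)/19 = -1/11
Digits: (0, 0, 16, 13, 1).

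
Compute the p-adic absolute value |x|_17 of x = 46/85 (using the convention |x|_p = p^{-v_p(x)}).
|46/85|_17 = 17

Step 1 — compute v_17(x) by factoring powers of 17 out of the numerator and denominator: v_17(46/85) = -1. Step 2 — apply |x|_p = p^{-v_p(x)} = 17^{1} = 17.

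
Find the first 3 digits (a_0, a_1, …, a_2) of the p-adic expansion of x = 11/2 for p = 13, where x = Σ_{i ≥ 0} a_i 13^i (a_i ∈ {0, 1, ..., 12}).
(a_0, …, a_2) = (12, 6, 6)

v_13(11/2) = 0 (numerator and denominator both coprime to 13), so x ∈ ℤ_13^×. Compute digits iteratively via a_i = x_i mod 13, x_{i+1} = (x_i − a_i)/13, with x_0 = x:
  x_0 = 11/2;  a_0 = 12;  x_1 = (x_0 − 12)/13 = -1/2
  x_1 = -1/2;  a_1 = 6;  x_2 = (x_1 − 6)/13 = -1/2
  x_2 = -1/2;  a_2 = 6;  x_3 = (x_2 − 6)/13 = -1/2
Digits: (12, 6, 6).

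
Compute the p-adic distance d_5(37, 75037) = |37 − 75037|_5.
d_5(37, 75037) = 1/3125

Step 1 — x − y = 37 − 75037 = -75000. Step 2 — v_5(-75000) = 5 (factor: -75000 = −(5^5 · 24); the sign does not affect v_p). Step 3 — |x − y|_5 = 5^{-5} = 1/3125.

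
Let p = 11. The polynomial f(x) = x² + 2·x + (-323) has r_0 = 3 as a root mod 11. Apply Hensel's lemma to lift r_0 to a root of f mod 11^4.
r_3 = 14622 (mod 14641)

Hensel: r_{i+1} = r_i − f(r_i)·(f′(r_i))^{-1} mod 11^{i+2}, f′(x) = 2x + 2. Iterate:
  r_0 = 3 (mod 11)
  r_1 = 102 (mod 121)
  r_2 = 1312 (mod 1331)
  r_3 = 14622 (mod 14641)
Final: r = 14622 satisfies f(r) ≡ 0 mod 11^4.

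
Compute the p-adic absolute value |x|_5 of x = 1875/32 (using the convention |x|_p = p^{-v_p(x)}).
|1875/32|_5 = 1/625

Step 1 — compute v_5(x) by factoring powers of 5 out of the numerator and denominator: v_5(1875/32) = 4. Step 2 — apply |x|_p = p^{-v_p(x)} = 5^{-4} = 1/625.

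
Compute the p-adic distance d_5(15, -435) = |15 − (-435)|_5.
d_5(15, -435) = 1/25

Step 1 — x − y = 15 − (-435) = 450. Step 2 — v_5(450) = 2 (factor: 450 = (5^2 · 18); the sign does not affect v_p). Step 3 — |x − y|_5 = 5^{-2} = 1/25.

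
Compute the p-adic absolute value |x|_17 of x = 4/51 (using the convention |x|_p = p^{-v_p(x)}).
|4/51|_17 = 17

Step 1 — compute v_17(x) by factoring powers of 17 out of the numerator and denominator: v_17(4/51) = -1. Step 2 — apply |x|_p = p^{-v_p(x)} = 17^{1} = 17.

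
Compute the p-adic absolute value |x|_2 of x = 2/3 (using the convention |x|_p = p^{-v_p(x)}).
|2/3|_2 = 1/2

Step 1 — compute v_2(x) by factoring powers of 2 out of the numerator and denominator: v_2(2/3) = 1. Step 2 — apply |x|_p = p^{-v_p(x)} = 2^{-1} = 1/2.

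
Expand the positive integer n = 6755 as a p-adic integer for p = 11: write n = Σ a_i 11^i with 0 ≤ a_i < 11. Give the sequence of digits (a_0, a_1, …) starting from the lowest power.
(a_0, a_1, …) = (1, 9, 0, 5)

Repeated division by 11 gives the digits low-to-high: 6755 = 1 + 9·11^1 + 5·11^3. Digit sequence: (1, 9, 0, 5).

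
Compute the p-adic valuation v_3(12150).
v_3(12150) = 5

v_3(n) is the largest exponent k such that 3^k divides n. Factor out: 12150 = 3^5 · 50. (Sign doesn't affect v_p.) So v_3(12150) = 5.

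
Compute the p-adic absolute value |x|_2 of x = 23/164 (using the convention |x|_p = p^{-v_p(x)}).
|23/164|_2 = 4

Step 1 — compute v_2(x) by factoring powers of 2 out of the numerator and denominator: v_2(23/164) = -2. Step 2 — apply |x|_p = p^{-v_p(x)} = 2^{2} = 4.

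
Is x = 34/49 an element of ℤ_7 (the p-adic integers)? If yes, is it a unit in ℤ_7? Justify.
x ∉ ℤ_7 (v_7(x) = -2 < 0)

ℤ_7 = {x ∈ ℚ_7 : v_7(x) ≥ 0} and ℤ_7^× = {x ∈ ℤ_7 : v_7(x) = 0}. Here v_7(34/49) = v_7(num) − v_7(den) = -2; compare against these criteria.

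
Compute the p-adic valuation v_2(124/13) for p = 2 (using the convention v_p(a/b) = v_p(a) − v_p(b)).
v_2(124/13) = 2

Factor powers of 2 from the numerator and denominator of the reduced fraction: 124 = 2^2 · 31 and 13 = 2^0 · 13. Apply v_p(a/b) = v_p(a) − v_p(b): v_2(124/13) = 2 − 0 = 2.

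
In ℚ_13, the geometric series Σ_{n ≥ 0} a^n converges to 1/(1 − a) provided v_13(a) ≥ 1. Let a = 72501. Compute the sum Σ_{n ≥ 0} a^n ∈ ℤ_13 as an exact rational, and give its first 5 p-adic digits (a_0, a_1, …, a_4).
Σ a^n = 1/(1 − a) = -1/72500;  first 5 digits = (1, 0, 0, 7, 2)

v_13(a) = 3 ≥ 1, so the series converges in ℤ_13 to 1/(1 − a) = 1/(1 − 72501) = -1/72500. Expand this rational in ℤ_13: compute digits iteratively via d_i = x_i mod 13, x_{i+1} = (x_i − d_i)/13. The first 5 digits are (1, 0, 0, 7, 2).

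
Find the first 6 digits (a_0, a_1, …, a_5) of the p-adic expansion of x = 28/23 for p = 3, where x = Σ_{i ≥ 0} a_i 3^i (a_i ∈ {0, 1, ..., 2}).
(a_0, …, a_5) = (2, 0, 2, 1, 1, 0)

v_3(28/23) = 0 (numerator and denominator both coprime to 3), so x ∈ ℤ_3^×. Compute digits iteratively via a_i = x_i mod 3, x_{i+1} = (x_i − a_i)/3, with x_0 = x:
  x_0 = 28/23;  a_0 = 2;  x_1 = (x_0 − 2)/3 = -6/23
  x_1 = -6/23;  a_1 = 0;  x_2 = (x_1 − 0)/3 = -2/23
  x_2 = -2/23;  a_2 = 2;  x_3 = (x_2 − 2)/3 = -16/23
  x_3 = -16/23;  a_3 = 1;  x_4 = (x_3 − 1)/3 = -13/23
  x_4 = -13/23;  a_4 = 1;  x_5 = (x_4 − 1)/3 = -12/23
  x_5 = -12/23;  a_5 = 0;  x_6 = (x_5 − 0)/3 = -4/23
Digits: (2, 0, 2, 1, 1, 0).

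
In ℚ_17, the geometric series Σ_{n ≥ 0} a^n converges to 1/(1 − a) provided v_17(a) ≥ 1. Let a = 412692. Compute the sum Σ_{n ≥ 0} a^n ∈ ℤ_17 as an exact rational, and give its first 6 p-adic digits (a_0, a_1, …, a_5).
Σ a^n = 1/(1 − a) = -1/412691;  first 6 digits = (1, 0, 0, 16, 4, 0)

v_17(a) = 3 ≥ 1, so the series converges in ℤ_17 to 1/(1 − a) = 1/(1 − 412692) = -1/412691. Expand this rational in ℤ_17: compute digits iteratively via d_i = x_i mod 17, x_{i+1} = (x_i − d_i)/17. The first 6 digits are (1, 0, 0, 16, 4, 0).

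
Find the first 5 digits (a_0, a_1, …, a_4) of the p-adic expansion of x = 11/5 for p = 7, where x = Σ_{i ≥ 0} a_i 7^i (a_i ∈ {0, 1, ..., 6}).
(a_0, …, a_4) = (5, 1, 4, 5, 2)

v_7(11/5) = 0 (numerator and denominator both coprime to 7), so x ∈ ℤ_7^×. Compute digits iteratively via a_i = x_i mod 7, x_{i+1} = (x_i − a_i)/7, with x_0 = x:
  x_0 = 11/5;  a_0 = 5;  x_1 = (x_0 − 5)/7 = -2/5
  x_1 = -2/5;  a_1 = 1;  x_2 = (x_1 − 1)/7 = -1/5
  x_2 = -1/5;  a_2 = 4;  x_3 = (x_2 − 4)/7 = -3/5
  x_3 = -3/5;  a_3 = 5;  x_4 = (x_3 − 5)/7 = -4/5
  x_4 = -4/5;  a_4 = 2;  x_5 = (x_4 − 2)/7 = -2/5
Digits: (5, 1, 4, 5, 2).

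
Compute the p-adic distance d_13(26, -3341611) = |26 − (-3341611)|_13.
d_13(26, -3341611) = 1/371293

Step 1 — x − y = 26 − (-3341611) = 3341637. Step 2 — v_13(3341637) = 5 (factor: 3341637 = (13^5 · 9); the sign does not affect v_p). Step 3 — |x − y|_13 = 13^{-5} = 1/371293.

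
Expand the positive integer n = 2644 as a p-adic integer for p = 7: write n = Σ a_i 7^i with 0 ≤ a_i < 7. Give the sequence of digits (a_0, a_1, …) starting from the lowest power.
(a_0, a_1, …) = (5, 6, 4, 0, 1)

Repeated division by 7 gives the digits low-to-high: 2644 = 5 + 6·7^1 + 4·7^2 + 1·7^4. Digit sequence: (5, 6, 4, 0, 1).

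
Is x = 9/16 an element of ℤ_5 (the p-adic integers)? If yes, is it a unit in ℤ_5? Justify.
x ∈ ℤ_5^× (unit); v_5(x) = 0

ℤ_5 = {x ∈ ℚ_5 : v_5(x) ≥ 0} and ℤ_5^× = {x ∈ ℤ_5 : v_5(x) = 0}. Here v_5(9/16) = v_5(num) − v_5(den) = 0; compare against these criteria.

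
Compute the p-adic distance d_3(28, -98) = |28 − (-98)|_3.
d_3(28, -98) = 1/9

Step 1 — x − y = 28 − (-98) = 126. Step 2 — v_3(126) = 2 (factor: 126 = (3^2 · 14); the sign does not affect v_p). Step 3 — |x − y|_3 = 3^{-2} = 1/9.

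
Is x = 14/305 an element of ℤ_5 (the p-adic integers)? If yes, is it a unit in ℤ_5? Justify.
x ∉ ℤ_5 (v_5(x) = -1 < 0)

ℤ_5 = {x ∈ ℚ_5 : v_5(x) ≥ 0} and ℤ_5^× = {x ∈ ℤ_5 : v_5(x) = 0}. Here v_5(14/305) = v_5(num) − v_5(den) = -1; compare against these criteria.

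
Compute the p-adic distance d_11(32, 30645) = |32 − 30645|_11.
d_11(32, 30645) = 1/1331

Step 1 — x − y = 32 − 30645 = -30613. Step 2 — v_11(-30613) = 3 (factor: -30613 = −(11^3 · 23); the sign does not affect v_p). Step 3 — |x − y|_11 = 11^{-3} = 1/1331.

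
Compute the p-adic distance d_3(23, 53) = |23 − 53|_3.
d_3(23, 53) = 1/3

Step 1 — x − y = 23 − 53 = -30. Step 2 — v_3(-30) = 1 (factor: -30 = −(3^1 · 10); the sign does not affect v_p). Step 3 — |x − y|_3 = 3^{-1} = 1/3.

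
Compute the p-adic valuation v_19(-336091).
v_19(-336091) = 3

v_19(n) is the largest exponent k such that 19^k divides n. Factor out: -336091 = -19^3 · 49. (Sign doesn't affect v_p.) So v_19(-336091) = 3.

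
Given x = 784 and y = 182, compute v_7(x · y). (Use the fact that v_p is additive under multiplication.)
v_7(142688) = 3

v_p(x) = 2 (factor: 784 = 7^2 · 16); v_p(y) = 1 (factor: 182 = 7^1 · 26). Additivity: v_p(xy) = v_p(x) + v_p(y) = 2 + 1 = 3. (Direct check: xy = 142688 = 7^3 · (416).)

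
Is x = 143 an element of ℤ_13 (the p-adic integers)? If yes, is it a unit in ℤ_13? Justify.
x ∈ ℤ_13 but not a unit; v_13(x) = 1 > 0

ℤ_13 = {x ∈ ℚ_13 : v_13(x) ≥ 0} and ℤ_13^× = {x ∈ ℤ_13 : v_13(x) = 0}. Here v_13(143) = v_13(num) − v_13(den) = 1; compare against these criteria.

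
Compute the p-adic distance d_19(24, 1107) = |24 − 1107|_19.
d_19(24, 1107) = 1/361

Step 1 — x − y = 24 − 1107 = -1083. Step 2 — v_19(-1083) = 2 (factor: -1083 = −(19^2 · 3); the sign does not affect v_p). Step 3 — |x − y|_19 = 19^{-2} = 1/361.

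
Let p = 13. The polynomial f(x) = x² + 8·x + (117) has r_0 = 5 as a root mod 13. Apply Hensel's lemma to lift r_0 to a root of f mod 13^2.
r_1 = 70 (mod 169)

Hensel: r_{i+1} = r_i − f(r_i)·(f′(r_i))^{-1} mod 13^{i+2}, f′(x) = 2x + 8. Iterate:
  r_0 = 5 (mod 13)
  r_1 = 70 (mod 169)
Final: r = 70 satisfies f(r) ≡ 0 mod 13^2.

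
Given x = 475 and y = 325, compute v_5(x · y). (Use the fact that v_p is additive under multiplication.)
v_5(154375) = 4

v_p(x) = 2 (factor: 475 = 5^2 · 19); v_p(y) = 2 (factor: 325 = 5^2 · 13). Additivity: v_p(xy) = v_p(x) + v_p(y) = 2 + 2 = 4. (Direct check: xy = 154375 = 5^4 · (247).)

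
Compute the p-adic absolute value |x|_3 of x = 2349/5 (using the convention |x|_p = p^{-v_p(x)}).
|2349/5|_3 = 1/81

Step 1 — compute v_3(x) by factoring powers of 3 out of the numerator and denominator: v_3(2349/5) = 4. Step 2 — apply |x|_p = p^{-v_p(x)} = 3^{-4} = 1/81.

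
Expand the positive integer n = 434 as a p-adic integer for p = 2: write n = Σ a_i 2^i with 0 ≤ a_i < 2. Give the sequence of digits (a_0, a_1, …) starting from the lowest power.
(a_0, a_1, …) = (0, 1, 0, 0, 1, 1, 0, 1, 1)

Repeated division by 2 gives the digits low-to-high: 434 = 1·2^1 + 1·2^4 + 1·2^5 + 1·2^7 + 1·2^8. Digit sequence: (0, 1, 0, 0, 1, 1, 0, 1, 1).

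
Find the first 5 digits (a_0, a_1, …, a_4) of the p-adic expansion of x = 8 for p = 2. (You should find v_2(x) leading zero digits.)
(a_0, …, a_4) = (0, 0, 0, 1, 0)

v_2(8) = 3, so a_0 = ... = a_2 = 0. Factor out: x = 2^3 · u with u = 1 a unit in ℤ_2. Expand u iteratively via a_{v+i} = u_i mod 2, u_{i+1} = (u_i − a_{v+i})/2:
  u_0 = 1;  a_3 = 1;  u_1 = (u_0 − 1)/2 = 0
  u_1 = 0;  a_4 = 0;  u_2 = (u_1 − 0)/2 = 0
Digits: (0, 0, 0, 1, 0).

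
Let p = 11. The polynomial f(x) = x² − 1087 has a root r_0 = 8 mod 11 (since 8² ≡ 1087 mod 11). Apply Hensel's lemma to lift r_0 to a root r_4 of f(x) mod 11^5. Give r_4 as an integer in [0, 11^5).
r_4 = 3891 (mod 161051)

Hensel's recurrence: r_{i+1} = r_i − f(r_i)·(f′(r_i))^{-1} mod 11^{i+2}, with f′(x) = 2x. Iterate:
  r_0 = 8 (mod 11)
  r_1 = 19 (mod 121)
  r_2 = 1229 (mod 1331)
  r_3 = 3891 (mod 14641)
  r_4 = 3891 (mod 161051)
Final: r_4 = 3891, and one checks f(r_4) ≡ 0 mod 11^5.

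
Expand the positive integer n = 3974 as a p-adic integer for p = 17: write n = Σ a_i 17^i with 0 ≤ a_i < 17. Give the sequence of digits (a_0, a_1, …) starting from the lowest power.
(a_0, a_1, …) = (13, 12, 13)

Repeated division by 17 gives the digits low-to-high: 3974 = 13 + 12·17^1 + 13·17^2. Digit sequence: (13, 12, 13).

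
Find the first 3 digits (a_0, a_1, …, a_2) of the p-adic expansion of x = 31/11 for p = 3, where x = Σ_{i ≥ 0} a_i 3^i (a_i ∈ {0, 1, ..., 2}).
(a_0, …, a_2) = (2, 0, 2)

v_3(31/11) = 0 (numerator and denominator both coprime to 3), so x ∈ ℤ_3^×. Compute digits iteratively via a_i = x_i mod 3, x_{i+1} = (x_i − a_i)/3, with x_0 = x:
  x_0 = 31/11;  a_0 = 2;  x_1 = (x_0 − 2)/3 = 3/11
  x_1 = 3/11;  a_1 = 0;  x_2 = (x_1 − 0)/3 = 1/11
  x_2 = 1/11;  a_2 = 2;  x_3 = (x_2 − 2)/3 = -7/11
Digits: (2, 0, 2).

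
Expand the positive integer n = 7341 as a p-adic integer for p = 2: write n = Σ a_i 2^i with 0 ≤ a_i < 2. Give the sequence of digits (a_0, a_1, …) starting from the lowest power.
(a_0, a_1, …) = (1, 0, 1, 1, 0, 1, 0, 1, 0, 0, 1, 1, 1)

Repeated division by 2 gives the digits low-to-high: 7341 = 1 + 1·2^2 + 1·2^3 + 1·2^5 + 1·2^7 + 1·2^10 + 1·2^11 + 1·2^12. Digit sequence: (1, 0, 1, 1, 0, 1, 0, 1, 0, 0, 1, 1, 1).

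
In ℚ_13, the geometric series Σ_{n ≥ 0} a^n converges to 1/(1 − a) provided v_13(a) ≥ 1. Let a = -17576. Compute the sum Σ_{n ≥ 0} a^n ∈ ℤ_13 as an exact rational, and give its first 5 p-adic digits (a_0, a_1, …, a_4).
Σ a^n = 1/(1 − a) = 1/17577;  first 5 digits = (1, 0, 0, 5, 12)

v_13(a) = 3 ≥ 1, so the series converges in ℤ_13 to 1/(1 − a) = 1/(1 − (-17576)) = 1/17577. Expand this rational in ℤ_13: compute digits iteratively via d_i = x_i mod 13, x_{i+1} = (x_i − d_i)/13. The first 5 digits are (1, 0, 0, 5, 12).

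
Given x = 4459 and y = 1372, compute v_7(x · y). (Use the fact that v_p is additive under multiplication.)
v_7(6117748) = 6

v_p(x) = 3 (factor: 4459 = 7^3 · 13); v_p(y) = 3 (factor: 1372 = 7^3 · 4). Additivity: v_p(xy) = v_p(x) + v_p(y) = 3 + 3 = 6. (Direct check: xy = 6117748 = 7^6 · (52).)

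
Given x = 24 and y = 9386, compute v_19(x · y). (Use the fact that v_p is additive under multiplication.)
v_19(225264) = 2

v_p(x) = 0 (factor: 24 = 19^0 · 24); v_p(y) = 2 (factor: 9386 = 19^2 · 26). Additivity: v_p(xy) = v_p(x) + v_p(y) = 0 + 2 = 2. (Direct check: xy = 225264 = 19^2 · (624).)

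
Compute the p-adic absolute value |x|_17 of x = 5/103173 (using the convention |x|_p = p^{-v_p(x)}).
|5/103173|_17 = 4913

Step 1 — compute v_17(x) by factoring powers of 17 out of the numerator and denominator: v_17(5/103173) = -3. Step 2 — apply |x|_p = p^{-v_p(x)} = 17^{3} = 4913.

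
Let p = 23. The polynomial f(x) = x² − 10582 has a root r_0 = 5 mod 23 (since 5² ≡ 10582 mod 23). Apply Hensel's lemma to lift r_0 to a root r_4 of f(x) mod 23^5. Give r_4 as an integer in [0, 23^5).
r_4 = 5573388 (mod 6436343)

Hensel's recurrence: r_{i+1} = r_i − f(r_i)·(f′(r_i))^{-1} mod 23^{i+2}, with f′(x) = 2x. Iterate:
  r_0 = 5 (mod 23)
  r_1 = 373 (mod 529)
  r_2 = 902 (mod 12167)
  r_3 = 256409 (mod 279841)
  r_4 = 5573388 (mod 6436343)
Final: r_4 = 5573388, and one checks f(r_4) ≡ 0 mod 23^5.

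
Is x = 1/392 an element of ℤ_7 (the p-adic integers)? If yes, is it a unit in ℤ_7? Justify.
x ∉ ℤ_7 (v_7(x) = -2 < 0)

ℤ_7 = {x ∈ ℚ_7 : v_7(x) ≥ 0} and ℤ_7^× = {x ∈ ℤ_7 : v_7(x) = 0}. Here v_7(1/392) = v_7(num) − v_7(den) = -2; compare against these criteria.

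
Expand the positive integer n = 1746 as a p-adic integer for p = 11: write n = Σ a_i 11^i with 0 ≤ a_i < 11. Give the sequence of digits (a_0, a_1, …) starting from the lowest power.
(a_0, a_1, …) = (8, 4, 3, 1)

Repeated division by 11 gives the digits low-to-high: 1746 = 8 + 4·11^1 + 3·11^2 + 1·11^3. Digit sequence: (8, 4, 3, 1).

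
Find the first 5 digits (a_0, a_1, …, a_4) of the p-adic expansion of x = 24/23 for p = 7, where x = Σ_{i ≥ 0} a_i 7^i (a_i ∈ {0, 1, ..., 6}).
(a_0, …, a_4) = (5, 4, 3, 1, 1)

v_7(24/23) = 0 (numerator and denominator both coprime to 7), so x ∈ ℤ_7^×. Compute digits iteratively via a_i = x_i mod 7, x_{i+1} = (x_i − a_i)/7, with x_0 = x:
  x_0 = 24/23;  a_0 = 5;  x_1 = (x_0 − 5)/7 = -13/23
  x_1 = -13/23;  a_1 = 4;  x_2 = (x_1 − 4)/7 = -15/23
  x_2 = -15/23;  a_2 = 3;  x_3 = (x_2 − 3)/7 = -12/23
  x_3 = -12/23;  a_3 = 1;  x_4 = (x_3 − 1)/7 = -5/23
  x_4 = -5/23;  a_4 = 1;  x_5 = (x_4 − 1)/7 = -4/23
Digits: (5, 4, 3, 1, 1).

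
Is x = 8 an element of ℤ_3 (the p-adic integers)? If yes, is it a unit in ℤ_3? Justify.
x ∈ ℤ_3^× (unit); v_3(x) = 0

ℤ_3 = {x ∈ ℚ_3 : v_3(x) ≥ 0} and ℤ_3^× = {x ∈ ℤ_3 : v_3(x) = 0}. Here v_3(8) = v_3(num) − v_3(den) = 0; compare against these criteria.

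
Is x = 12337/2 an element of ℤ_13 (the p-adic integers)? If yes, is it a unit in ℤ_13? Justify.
x ∈ ℤ_13 but not a unit; v_13(x) = 2 > 0

ℤ_13 = {x ∈ ℚ_13 : v_13(x) ≥ 0} and ℤ_13^× = {x ∈ ℤ_13 : v_13(x) = 0}. Here v_13(12337/2) = v_13(num) − v_13(den) = 2; compare against these criteria.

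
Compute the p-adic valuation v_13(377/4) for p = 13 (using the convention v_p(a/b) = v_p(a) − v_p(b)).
v_13(377/4) = 1

Factor powers of 13 from the numerator and denominator of the reduced fraction: 377 = 13^1 · 29 and 4 = 13^0 · 4. Apply v_p(a/b) = v_p(a) − v_p(b): v_13(377/4) = 1 − 0 = 1.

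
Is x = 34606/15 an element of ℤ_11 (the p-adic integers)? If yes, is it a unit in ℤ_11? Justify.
x ∈ ℤ_11 but not a unit; v_11(x) = 3 > 0

ℤ_11 = {x ∈ ℚ_11 : v_11(x) ≥ 0} and ℤ_11^× = {x ∈ ℤ_11 : v_11(x) = 0}. Here v_11(34606/15) = v_11(num) − v_11(den) = 3; compare against these criteria.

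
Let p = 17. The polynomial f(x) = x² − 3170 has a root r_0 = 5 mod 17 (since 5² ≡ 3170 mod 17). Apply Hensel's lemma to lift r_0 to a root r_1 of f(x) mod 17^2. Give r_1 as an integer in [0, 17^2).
r_1 = 175 (mod 289)

Hensel's recurrence: r_{i+1} = r_i − f(r_i)·(f′(r_i))^{-1} mod 17^{i+2}, with f′(x) = 2x. Iterate:
  r_0 = 5 (mod 17)
  r_1 = 175 (mod 289)
Final: r_1 = 175, and one checks f(r_1) ≡ 0 mod 17^2.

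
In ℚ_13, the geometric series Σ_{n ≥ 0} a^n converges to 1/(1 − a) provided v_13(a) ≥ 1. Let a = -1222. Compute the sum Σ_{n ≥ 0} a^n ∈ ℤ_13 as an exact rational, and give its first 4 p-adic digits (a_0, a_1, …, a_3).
Σ a^n = 1/(1 − a) = 1/1223;  first 4 digits = (1, 10, 1, 2)

v_13(a) = 1 ≥ 1, so the series converges in ℤ_13 to 1/(1 − a) = 1/(1 − (-1222)) = 1/1223. Expand this rational in ℤ_13: compute digits iteratively via d_i = x_i mod 13, x_{i+1} = (x_i − d_i)/13. The first 4 digits are (1, 10, 1, 2).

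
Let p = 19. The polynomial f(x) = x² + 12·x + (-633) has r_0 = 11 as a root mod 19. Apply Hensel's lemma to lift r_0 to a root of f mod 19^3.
r_2 = 6414 (mod 6859)

Hensel: r_{i+1} = r_i − f(r_i)·(f′(r_i))^{-1} mod 19^{i+2}, f′(x) = 2x + 12. Iterate:
  r_0 = 11 (mod 19)
  r_1 = 277 (mod 361)
  r_2 = 6414 (mod 6859)
Final: r = 6414 satisfies f(r) ≡ 0 mod 19^3.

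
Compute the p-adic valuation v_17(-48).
v_17(-48) = 0

v_17(n) is the largest exponent k such that 17^k divides n. Factor out: -48 = -17^0 · 48. (Sign doesn't affect v_p.) So v_17(-48) = 0.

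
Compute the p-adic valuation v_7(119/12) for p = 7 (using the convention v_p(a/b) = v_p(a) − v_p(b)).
v_7(119/12) = 1

Factor powers of 7 from the numerator and denominator of the reduced fraction: 119 = 7^1 · 17 and 12 = 7^0 · 12. Apply v_p(a/b) = v_p(a) − v_p(b): v_7(119/12) = 1 − 0 = 1.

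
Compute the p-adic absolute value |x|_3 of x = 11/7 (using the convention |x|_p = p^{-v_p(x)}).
|11/7|_3 = 1

Step 1 — compute v_3(x) by factoring powers of 3 out of the numerator and denominator: v_3(11/7) = 0. Step 2 — apply |x|_p = p^{-v_p(x)} = 3^{0} = 1.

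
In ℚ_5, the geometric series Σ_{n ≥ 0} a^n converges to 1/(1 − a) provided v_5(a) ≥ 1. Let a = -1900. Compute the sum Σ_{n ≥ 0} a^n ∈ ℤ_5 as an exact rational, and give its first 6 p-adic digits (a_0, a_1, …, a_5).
Σ a^n = 1/(1 − a) = 1/1901;  first 6 digits = (1, 0, 4, 4, 2, 4)

v_5(a) = 2 ≥ 1, so the series converges in ℤ_5 to 1/(1 − a) = 1/(1 − (-1900)) = 1/1901. Expand this rational in ℤ_5: compute digits iteratively via d_i = x_i mod 5, x_{i+1} = (x_i − d_i)/5. The first 6 digits are (1, 0, 4, 4, 2, 4).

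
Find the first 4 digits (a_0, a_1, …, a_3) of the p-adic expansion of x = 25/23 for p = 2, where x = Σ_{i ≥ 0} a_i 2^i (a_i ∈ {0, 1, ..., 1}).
(a_0, …, a_3) = (1, 1, 1, 1)

v_2(25/23) = 0 (numerator and denominator both coprime to 2), so x ∈ ℤ_2^×. Compute digits iteratively via a_i = x_i mod 2, x_{i+1} = (x_i − a_i)/2, with x_0 = x:
  x_0 = 25/23;  a_0 = 1;  x_1 = (x_0 − 1)/2 = 1/23
  x_1 = 1/23;  a_1 = 1;  x_2 = (x_1 − 1)/2 = -11/23
  x_2 = -11/23;  a_2 = 1;  x_3 = (x_2 − 1)/2 = -17/23
  x_3 = -17/23;  a_3 = 1;  x_4 = (x_3 − 1)/2 = -20/23
Digits: (1, 1, 1, 1).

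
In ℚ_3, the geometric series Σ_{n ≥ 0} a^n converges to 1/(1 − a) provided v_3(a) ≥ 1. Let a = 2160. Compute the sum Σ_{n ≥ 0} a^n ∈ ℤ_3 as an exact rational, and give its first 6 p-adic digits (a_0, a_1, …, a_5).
Σ a^n = 1/(1 − a) = -1/2159;  first 6 digits = (1, 0, 0, 2, 2, 2)

v_3(a) = 3 ≥ 1, so the series converges in ℤ_3 to 1/(1 − a) = 1/(1 − 2160) = -1/2159. Expand this rational in ℤ_3: compute digits iteratively via d_i = x_i mod 3, x_{i+1} = (x_i − d_i)/3. The first 6 digits are (1, 0, 0, 2, 2, 2).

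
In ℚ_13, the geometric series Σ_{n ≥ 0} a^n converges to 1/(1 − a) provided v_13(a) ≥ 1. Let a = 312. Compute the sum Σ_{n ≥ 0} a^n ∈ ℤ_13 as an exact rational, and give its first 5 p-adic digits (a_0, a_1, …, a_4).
Σ a^n = 1/(1 − a) = -1/311;  first 5 digits = (1, 11, 5, 10, 3)

v_13(a) = 1 ≥ 1, so the series converges in ℤ_13 to 1/(1 − a) = 1/(1 − 312) = -1/311. Expand this rational in ℤ_13: compute digits iteratively via d_i = x_i mod 13, x_{i+1} = (x_i − d_i)/13. The first 5 digits are (1, 11, 5, 10, 3).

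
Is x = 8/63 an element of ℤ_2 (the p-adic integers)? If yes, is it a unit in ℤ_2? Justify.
x ∈ ℤ_2 but not a unit; v_2(x) = 3 > 0

ℤ_2 = {x ∈ ℚ_2 : v_2(x) ≥ 0} and ℤ_2^× = {x ∈ ℤ_2 : v_2(x) = 0}. Here v_2(8/63) = v_2(num) − v_2(den) = 3; compare against these criteria.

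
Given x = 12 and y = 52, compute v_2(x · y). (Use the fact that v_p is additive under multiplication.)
v_2(624) = 4

v_p(x) = 2 (factor: 12 = 2^2 · 3); v_p(y) = 2 (factor: 52 = 2^2 · 13). Additivity: v_p(xy) = v_p(x) + v_p(y) = 2 + 2 = 4. (Direct check: xy = 624 = 2^4 · (39).)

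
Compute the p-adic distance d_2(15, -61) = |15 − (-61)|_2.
d_2(15, -61) = 1/4

Step 1 — x − y = 15 − (-61) = 76. Step 2 — v_2(76) = 2 (factor: 76 = (2^2 · 19); the sign does not affect v_p). Step 3 — |x − y|_2 = 2^{-2} = 1/4.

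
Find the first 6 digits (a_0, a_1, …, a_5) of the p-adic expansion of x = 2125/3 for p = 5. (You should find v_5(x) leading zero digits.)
(a_0, …, a_5) = (0, 0, 0, 4, 2, 3)

v_5(2125/3) = 3, so a_0 = ... = a_2 = 0. Factor out: x = 5^3 · u with u = 17/3 a unit in ℤ_5. Expand u iteratively via a_{v+i} = u_i mod 5, u_{i+1} = (u_i − a_{v+i})/5:
  u_0 = 17/3;  a_3 = 4;  u_1 = (u_0 − 4)/5 = 1/3
  u_1 = 1/3;  a_4 = 2;  u_2 = (u_1 − 2)/5 = -1/3
  u_2 = -1/3;  a_5 = 3;  u_3 = (u_2 − 3)/5 = -2/3
Digits: (0, 0, 0, 4, 2, 3).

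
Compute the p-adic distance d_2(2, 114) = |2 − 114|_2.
d_2(2, 114) = 1/16

Step 1 — x − y = 2 − 114 = -112. Step 2 — v_2(-112) = 4 (factor: -112 = −(2^4 · 7); the sign does not affect v_p). Step 3 — |x − y|_2 = 2^{-4} = 1/16.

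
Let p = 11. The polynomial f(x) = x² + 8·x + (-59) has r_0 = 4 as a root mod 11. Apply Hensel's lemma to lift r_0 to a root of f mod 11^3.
r_2 = 224 (mod 1331)

Hensel: r_{i+1} = r_i − f(r_i)·(f′(r_i))^{-1} mod 11^{i+2}, f′(x) = 2x + 8. Iterate:
  r_0 = 4 (mod 11)
  r_1 = 103 (mod 121)
  r_2 = 224 (mod 1331)
Final: r = 224 satisfies f(r) ≡ 0 mod 11^3.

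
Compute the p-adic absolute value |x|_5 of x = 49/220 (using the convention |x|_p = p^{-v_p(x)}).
|49/220|_5 = 5

Step 1 — compute v_5(x) by factoring powers of 5 out of the numerator and denominator: v_5(49/220) = -1. Step 2 — apply |x|_p = p^{-v_p(x)} = 5^{1} = 5.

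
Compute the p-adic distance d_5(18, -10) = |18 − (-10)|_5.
d_5(18, -10) = 1

Step 1 — x − y = 18 − (-10) = 28. Step 2 — v_5(28) = 0 (factor: 28 = (5^0 · 28); the sign does not affect v_p). Step 3 — |x − y|_5 = 5^{0} = 1.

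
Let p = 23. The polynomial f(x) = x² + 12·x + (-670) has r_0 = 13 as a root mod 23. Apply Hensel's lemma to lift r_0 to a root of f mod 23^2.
r_1 = 36 (mod 529)

Hensel: r_{i+1} = r_i − f(r_i)·(f′(r_i))^{-1} mod 23^{i+2}, f′(x) = 2x + 12. Iterate:
  r_0 = 13 (mod 23)
  r_1 = 36 (mod 529)
Final: r = 36 satisfies f(r) ≡ 0 mod 23^2.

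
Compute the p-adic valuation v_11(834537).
v_11(834537) = 4

v_11(n) is the largest exponent k such that 11^k divides n. Factor out: 834537 = 11^4 · 57. (Sign doesn't affect v_p.) So v_11(834537) = 4.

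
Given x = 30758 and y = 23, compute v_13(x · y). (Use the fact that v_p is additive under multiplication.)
v_13(707434) = 3

v_p(x) = 3 (factor: 30758 = 13^3 · 14); v_p(y) = 0 (factor: 23 = 13^0 · 23). Additivity: v_p(xy) = v_p(x) + v_p(y) = 3 + 0 = 3. (Direct check: xy = 707434 = 13^3 · (322).)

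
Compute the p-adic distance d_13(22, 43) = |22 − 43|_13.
d_13(22, 43) = 1

Step 1 — x − y = 22 − 43 = -21. Step 2 — v_13(-21) = 0 (factor: -21 = −(13^0 · 21); the sign does not affect v_p). Step 3 — |x − y|_13 = 13^{0} = 1.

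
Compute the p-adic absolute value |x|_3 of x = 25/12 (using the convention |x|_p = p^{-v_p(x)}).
|25/12|_3 = 3

Step 1 — compute v_3(x) by factoring powers of 3 out of the numerator and denominator: v_3(25/12) = -1. Step 2 — apply |x|_p = p^{-v_p(x)} = 3^{1} = 3.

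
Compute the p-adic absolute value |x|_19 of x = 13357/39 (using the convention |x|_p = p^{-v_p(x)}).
|13357/39|_19 = 1/361

Step 1 — compute v_19(x) by factoring powers of 19 out of the numerator and denominator: v_19(13357/39) = 2. Step 2 — apply |x|_p = p^{-v_p(x)} = 19^{-2} = 1/361.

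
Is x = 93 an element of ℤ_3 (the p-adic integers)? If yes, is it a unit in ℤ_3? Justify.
x ∈ ℤ_3 but not a unit; v_3(x) = 1 > 0

ℤ_3 = {x ∈ ℚ_3 : v_3(x) ≥ 0} and ℤ_3^× = {x ∈ ℤ_3 : v_3(x) = 0}. Here v_3(93) = v_3(num) − v_3(den) = 1; compare against these criteria.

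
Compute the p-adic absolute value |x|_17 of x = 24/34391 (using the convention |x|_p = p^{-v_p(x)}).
|24/34391|_17 = 4913

Step 1 — compute v_17(x) by factoring powers of 17 out of the numerator and denominator: v_17(24/34391) = -3. Step 2 — apply |x|_p = p^{-v_p(x)} = 17^{3} = 4913.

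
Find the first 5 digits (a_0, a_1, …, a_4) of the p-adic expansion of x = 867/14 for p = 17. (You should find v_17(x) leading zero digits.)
(a_0, …, a_4) = (0, 0, 16, 10, 3)

v_17(867/14) = 2, so a_0 = ... = a_1 = 0. Factor out: x = 17^2 · u with u = 3/14 a unit in ℤ_17. Expand u iteratively via a_{v+i} = u_i mod 17, u_{i+1} = (u_i − a_{v+i})/17:
  u_0 = 3/14;  a_2 = 16;  u_1 = (u_0 − 16)/17 = -13/14
  u_1 = -13/14;  a_3 = 10;  u_2 = (u_1 − 10)/17 = -9/14
  u_2 = -9/14;  a_4 = 3;  u_3 = (u_2 − 3)/17 = -3/14
Digits: (0, 0, 16, 10, 3).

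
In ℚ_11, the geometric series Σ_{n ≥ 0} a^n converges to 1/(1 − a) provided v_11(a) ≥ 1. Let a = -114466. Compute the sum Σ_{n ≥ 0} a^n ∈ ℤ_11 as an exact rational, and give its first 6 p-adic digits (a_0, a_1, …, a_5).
Σ a^n = 1/(1 − a) = 1/114467;  first 6 digits = (1, 0, 0, 2, 3, 10)

v_11(a) = 3 ≥ 1, so the series converges in ℤ_11 to 1/(1 − a) = 1/(1 − (-114466)) = 1/114467. Expand this rational in ℤ_11: compute digits iteratively via d_i = x_i mod 11, x_{i+1} = (x_i − d_i)/11. The first 6 digits are (1, 0, 0, 2, 3, 10).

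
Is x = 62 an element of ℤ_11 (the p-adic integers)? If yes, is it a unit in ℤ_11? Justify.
x ∈ ℤ_11^× (unit); v_11(x) = 0

ℤ_11 = {x ∈ ℚ_11 : v_11(x) ≥ 0} and ℤ_11^× = {x ∈ ℤ_11 : v_11(x) = 0}. Here v_11(62) = v_11(num) − v_11(den) = 0; compare against these criteria.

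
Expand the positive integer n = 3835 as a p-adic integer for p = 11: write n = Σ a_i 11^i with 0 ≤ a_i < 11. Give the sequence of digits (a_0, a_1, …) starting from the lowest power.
(a_0, a_1, …) = (7, 7, 9, 2)

Repeated division by 11 gives the digits low-to-high: 3835 = 7 + 7·11^1 + 9·11^2 + 2·11^3. Digit sequence: (7, 7, 9, 2).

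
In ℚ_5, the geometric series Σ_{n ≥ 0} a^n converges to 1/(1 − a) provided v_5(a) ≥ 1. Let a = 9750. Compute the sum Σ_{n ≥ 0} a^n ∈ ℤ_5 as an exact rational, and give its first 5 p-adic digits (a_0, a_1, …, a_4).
Σ a^n = 1/(1 − a) = -1/9749;  first 5 digits = (1, 0, 0, 3, 0)

v_5(a) = 3 ≥ 1, so the series converges in ℤ_5 to 1/(1 − a) = 1/(1 − 9750) = -1/9749. Expand this rational in ℤ_5: compute digits iteratively via d_i = x_i mod 5, x_{i+1} = (x_i − d_i)/5. The first 5 digits are (1, 0, 0, 3, 0).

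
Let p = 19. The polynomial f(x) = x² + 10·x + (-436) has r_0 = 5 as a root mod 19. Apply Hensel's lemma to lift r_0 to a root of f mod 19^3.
r_2 = 366 (mod 6859)

Hensel: r_{i+1} = r_i − f(r_i)·(f′(r_i))^{-1} mod 19^{i+2}, f′(x) = 2x + 10. Iterate:
  r_0 = 5 (mod 19)
  r_1 = 5 (mod 361)
  r_2 = 366 (mod 6859)
Final: r = 366 satisfies f(r) ≡ 0 mod 19^3.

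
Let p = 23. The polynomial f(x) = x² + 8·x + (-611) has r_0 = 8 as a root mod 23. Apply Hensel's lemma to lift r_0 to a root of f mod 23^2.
r_1 = 491 (mod 529)

Hensel: r_{i+1} = r_i − f(r_i)·(f′(r_i))^{-1} mod 23^{i+2}, f′(x) = 2x + 8. Iterate:
  r_0 = 8 (mod 23)
  r_1 = 491 (mod 529)
Final: r = 491 satisfies f(r) ≡ 0 mod 23^2.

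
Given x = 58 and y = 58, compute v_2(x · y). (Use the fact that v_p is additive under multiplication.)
v_2(3364) = 2

v_p(x) = 1 (factor: 58 = 2^1 · 29); v_p(y) = 1 (factor: 58 = 2^1 · 29). Additivity: v_p(xy) = v_p(x) + v_p(y) = 1 + 1 = 2. (Direct check: xy = 3364 = 2^2 · (841).)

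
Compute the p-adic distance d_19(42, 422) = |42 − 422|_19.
d_19(42, 422) = 1/19

Step 1 — x − y = 42 − 422 = -380. Step 2 — v_19(-380) = 1 (factor: -380 = −(19^1 · 20); the sign does not affect v_p). Step 3 — |x − y|_19 = 19^{-1} = 1/19.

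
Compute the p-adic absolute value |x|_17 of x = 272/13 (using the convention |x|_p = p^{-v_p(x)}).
|272/13|_17 = 1/17

Step 1 — compute v_17(x) by factoring powers of 17 out of the numerator and denominator: v_17(272/13) = 1. Step 2 — apply |x|_p = p^{-v_p(x)} = 17^{-1} = 1/17.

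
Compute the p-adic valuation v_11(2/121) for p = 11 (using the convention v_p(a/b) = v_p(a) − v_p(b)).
v_11(2/121) = -2

Factor powers of 11 from the numerator and denominator of the reduced fraction: 2 = 11^0 · 2 and 121 = 11^2 · 1. Apply v_p(a/b) = v_p(a) − v_p(b): v_11(2/121) = 0 − 2 = -2.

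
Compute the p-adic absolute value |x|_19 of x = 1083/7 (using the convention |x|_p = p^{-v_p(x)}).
|1083/7|_19 = 1/361

Step 1 — compute v_19(x) by factoring powers of 19 out of the numerator and denominator: v_19(1083/7) = 2. Step 2 — apply |x|_p = p^{-v_p(x)} = 19^{-2} = 1/361.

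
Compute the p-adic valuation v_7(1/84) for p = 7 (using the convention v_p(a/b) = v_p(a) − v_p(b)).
v_7(1/84) = -1

Factor powers of 7 from the numerator and denominator of the reduced fraction: 1 = 7^0 · 1 and 84 = 7^1 · 12. Apply v_p(a/b) = v_p(a) − v_p(b): v_7(1/84) = 0 − 1 = -1.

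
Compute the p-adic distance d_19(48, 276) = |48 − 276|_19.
d_19(48, 276) = 1/19

Step 1 — x − y = 48 − 276 = -228. Step 2 — v_19(-228) = 1 (factor: -228 = −(19^1 · 12); the sign does not affect v_p). Step 3 — |x − y|_19 = 19^{-1} = 1/19.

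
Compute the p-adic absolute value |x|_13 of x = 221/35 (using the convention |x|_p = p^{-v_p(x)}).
|221/35|_13 = 1/13

Step 1 — compute v_13(x) by factoring powers of 13 out of the numerator and denominator: v_13(221/35) = 1. Step 2 — apply |x|_p = p^{-v_p(x)} = 13^{-1} = 1/13.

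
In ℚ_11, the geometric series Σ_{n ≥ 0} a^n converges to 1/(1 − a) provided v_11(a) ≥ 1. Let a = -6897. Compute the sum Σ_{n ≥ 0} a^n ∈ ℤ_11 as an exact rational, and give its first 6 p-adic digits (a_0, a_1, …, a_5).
Σ a^n = 1/(1 − a) = 1/6898;  first 6 digits = (1, 0, 9, 5, 3, 9)

v_11(a) = 2 ≥ 1, so the series converges in ℤ_11 to 1/(1 − a) = 1/(1 − (-6897)) = 1/6898. Expand this rational in ℤ_11: compute digits iteratively via d_i = x_i mod 11, x_{i+1} = (x_i − d_i)/11. The first 6 digits are (1, 0, 9, 5, 3, 9).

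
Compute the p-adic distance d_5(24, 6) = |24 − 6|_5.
d_5(24, 6) = 1

Step 1 — x − y = 24 − 6 = 18. Step 2 — v_5(18) = 0 (factor: 18 = (5^0 · 18); the sign does not affect v_p). Step 3 — |x − y|_5 = 5^{0} = 1.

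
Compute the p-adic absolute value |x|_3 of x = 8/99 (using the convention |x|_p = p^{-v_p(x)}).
|8/99|_3 = 9

Step 1 — compute v_3(x) by factoring powers of 3 out of the numerator and denominator: v_3(8/99) = -2. Step 2 — apply |x|_p = p^{-v_p(x)} = 3^{2} = 9.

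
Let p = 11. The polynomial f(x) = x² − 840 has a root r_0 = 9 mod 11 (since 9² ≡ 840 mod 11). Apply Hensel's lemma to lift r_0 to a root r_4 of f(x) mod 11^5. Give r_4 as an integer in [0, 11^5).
r_4 = 112198 (mod 161051)

Hensel's recurrence: r_{i+1} = r_i − f(r_i)·(f′(r_i))^{-1} mod 11^{i+2}, with f′(x) = 2x. Iterate:
  r_0 = 9 (mod 11)
  r_1 = 31 (mod 121)
  r_2 = 394 (mod 1331)
  r_3 = 9711 (mod 14641)
  r_4 = 112198 (mod 161051)
Final: r_4 = 112198, and one checks f(r_4) ≡ 0 mod 11^5.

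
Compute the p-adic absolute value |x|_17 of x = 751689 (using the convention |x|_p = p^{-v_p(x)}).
|751689|_17 = 1/83521

Step 1 — compute v_17(x) by factoring powers of 17 out of the numerator and denominator: v_17(751689) = 4. Step 2 — apply |x|_p = p^{-v_p(x)} = 17^{-4} = 1/83521.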